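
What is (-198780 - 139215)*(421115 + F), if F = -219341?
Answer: -68198603130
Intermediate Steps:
(-198780 - 139215)*(421115 + F) = (-198780 - 139215)*(421115 - 219341) = -337995*201774 = -68198603130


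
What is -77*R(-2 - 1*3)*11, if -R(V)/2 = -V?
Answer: 8470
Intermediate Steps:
R(V) = 2*V (R(V) = -(-2)*V = 2*V)
-77*R(-2 - 1*3)*11 = -154*(-2 - 1*3)*11 = -154*(-2 - 3)*11 = -154*(-5)*11 = -77*(-10)*11 = 770*11 = 8470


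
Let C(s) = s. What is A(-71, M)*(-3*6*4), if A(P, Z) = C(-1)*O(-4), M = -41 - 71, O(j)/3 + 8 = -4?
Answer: -2592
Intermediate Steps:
O(j) = -36 (O(j) = -24 + 3*(-4) = -24 - 12 = -36)
M = -112
A(P, Z) = 36 (A(P, Z) = -1*(-36) = 36)
A(-71, M)*(-3*6*4) = 36*(-3*6*4) = 36*(-18*4) = 36*(-72) = -2592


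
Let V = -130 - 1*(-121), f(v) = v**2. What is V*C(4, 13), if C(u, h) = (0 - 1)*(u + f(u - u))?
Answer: 36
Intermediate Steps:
C(u, h) = -u (C(u, h) = (0 - 1)*(u + (u - u)**2) = -(u + 0**2) = -(u + 0) = -u)
V = -9 (V = -130 + 121 = -9)
V*C(4, 13) = -(-9)*4 = -9*(-4) = 36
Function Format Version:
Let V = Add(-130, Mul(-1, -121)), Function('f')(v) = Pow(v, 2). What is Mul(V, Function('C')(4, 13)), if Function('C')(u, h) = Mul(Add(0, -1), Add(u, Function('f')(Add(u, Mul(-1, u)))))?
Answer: 36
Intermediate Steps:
Function('C')(u, h) = Mul(-1, u) (Function('C')(u, h) = Mul(Add(0, -1), Add(u, Pow(Add(u, Mul(-1, u)), 2))) = Mul(-1, Add(u, Pow(0, 2))) = Mul(-1, Add(u, 0)) = Mul(-1, u))
V = -9 (V = Add(-130, 121) = -9)
Mul(V, Function('C')(4, 13)) = Mul(-9, Mul(-1, 4)) = Mul(-9, -4) = 36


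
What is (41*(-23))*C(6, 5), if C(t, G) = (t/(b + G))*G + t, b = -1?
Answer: -25461/2 ≈ -12731.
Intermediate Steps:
C(t, G) = t + G*t/(-1 + G) (C(t, G) = (t/(-1 + G))*G + t = G*t/(-1 + G) + t = t + G*t/(-1 + G))
(41*(-23))*C(6, 5) = (41*(-23))*(6*(-1 + 2*5)/(-1 + 5)) = -5658*(-1 + 10)/4 = -5658*9/4 = -943*27/2 = -25461/2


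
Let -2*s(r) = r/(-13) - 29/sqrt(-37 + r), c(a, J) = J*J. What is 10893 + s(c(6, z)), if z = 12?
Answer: 141681/13 + 29*sqrt(107)/214 ≈ 10900.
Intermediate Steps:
c(a, J) = J**2
s(r) = r/26 + 29/(2*sqrt(-37 + r)) (s(r) = -(r/(-13) - 29/sqrt(-37 + r))/2 = -(r*(-1/13) - 29/sqrt(-37 + r))/2 = -(-r/13 - 29/sqrt(-37 + r))/2 = -(-29/sqrt(-37 + r) - r/13)/2 = r/26 + 29/(2*sqrt(-37 + r)))
10893 + s(c(6, z)) = 10893 + ((1/26)*12**2 + 29/(2*sqrt(-37 + 12**2))) = 10893 + ((1/26)*144 + 29/(2*sqrt(-37 + 144))) = 10893 + (72/13 + 29/(2*sqrt(107))) = 10893 + (72/13 + 29*(sqrt(107)/107)/2) = 10893 + (72/13 + 29*sqrt(107)/214) = 141681/13 + 29*sqrt(107)/214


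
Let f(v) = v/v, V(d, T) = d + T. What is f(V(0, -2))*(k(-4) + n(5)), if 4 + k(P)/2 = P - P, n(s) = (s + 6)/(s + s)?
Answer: -69/10 ≈ -6.9000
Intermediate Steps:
n(s) = (6 + s)/(2*s) (n(s) = (6 + s)/((2*s)) = (6 + s)*(1/(2*s)) = (6 + s)/(2*s))
V(d, T) = T + d
k(P) = -8 (k(P) = -8 + 2*(P - P) = -8 + 2*0 = -8 + 0 = -8)
f(v) = 1
f(V(0, -2))*(k(-4) + n(5)) = 1*(-8 + (1/2)*(6 + 5)/5) = 1*(-8 + (1/2)*(1/5)*11) = 1*(-8 + 11/10) = 1*(-69/10) = -69/10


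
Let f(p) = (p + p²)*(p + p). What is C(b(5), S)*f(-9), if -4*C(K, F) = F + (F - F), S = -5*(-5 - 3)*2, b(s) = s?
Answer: 25920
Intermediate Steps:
f(p) = 2*p*(p + p²) (f(p) = (p + p²)*(2*p) = 2*p*(p + p²))
S = 80 (S = -(-40)*2 = -5*(-16) = 80)
C(K, F) = -F/4 (C(K, F) = -(F + (F - F))/4 = -(F + 0)/4 = -F/4)
C(b(5), S)*f(-9) = (-¼*80)*(2*(-9)²*(1 - 9)) = -40*81*(-8) = -20*(-1296) = 25920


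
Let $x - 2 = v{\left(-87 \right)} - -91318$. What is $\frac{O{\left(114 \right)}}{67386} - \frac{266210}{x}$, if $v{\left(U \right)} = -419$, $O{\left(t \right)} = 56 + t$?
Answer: $- \frac{8961686945}{3062727393} \approx -2.926$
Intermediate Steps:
$x = 90901$ ($x = 2 - -90899 = 2 + \left(-419 + 91318\right) = 2 + 90899 = 90901$)
$\frac{O{\left(114 \right)}}{67386} - \frac{266210}{x} = \frac{56 + 114}{67386} - \frac{266210}{90901} = 170 \cdot \frac{1}{67386} - \frac{266210}{90901} = \frac{85}{33693} - \frac{266210}{90901} = - \frac{8961686945}{3062727393}$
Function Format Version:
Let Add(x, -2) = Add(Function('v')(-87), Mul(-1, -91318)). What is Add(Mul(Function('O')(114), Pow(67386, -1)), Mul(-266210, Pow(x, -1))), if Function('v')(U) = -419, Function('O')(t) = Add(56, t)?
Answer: Rational(-8961686945, 3062727393) ≈ -2.9260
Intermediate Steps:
x = 90901 (x = Add(2, Add(-419, Mul(-1, -91318))) = Add(2, Add(-419, 91318)) = Add(2, 90899) = 90901)
Add(Mul(Function('O')(114), Pow(67386, -1)), Mul(-266210, Pow(x, -1))) = Add(Mul(Add(56, 114), Pow(67386, -1)), Mul(-266210, Pow(90901, -1))) = Add(Mul(170, Rational(1, 67386)), Mul(-266210, Rational(1, 90901))) = Add(Rational(85, 33693), Rational(-266210, 90901)) = Rational(-8961686945, 3062727393)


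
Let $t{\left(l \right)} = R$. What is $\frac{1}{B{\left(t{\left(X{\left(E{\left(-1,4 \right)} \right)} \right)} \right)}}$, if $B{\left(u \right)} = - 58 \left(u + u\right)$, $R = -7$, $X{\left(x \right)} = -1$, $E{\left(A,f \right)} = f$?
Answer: $\frac{1}{812} \approx 0.0012315$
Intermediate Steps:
$t{\left(l \right)} = -7$
$B{\left(u \right)} = - 116 u$ ($B{\left(u \right)} = - 58 \cdot 2 u = - 116 u$)
$\frac{1}{B{\left(t{\left(X{\left(E{\left(-1,4 \right)} \right)} \right)} \right)}} = \frac{1}{\left(-116\right) \left(-7\right)} = \frac{1}{812}$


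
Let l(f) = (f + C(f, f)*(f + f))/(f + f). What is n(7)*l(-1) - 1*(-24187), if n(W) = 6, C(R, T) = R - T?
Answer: 24190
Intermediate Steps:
l(f) = ½ (l(f) = (f + (f - f)*(f + f))/(f + f) = (f + 0*(2*f))/((2*f)) = (f + 0)*(1/(2*f)) = f*(1/(2*f)) = ½)
n(7)*l(-1) - 1*(-24187) = 6*(½) - 1*(-24187) = 3 + 24187 = 24190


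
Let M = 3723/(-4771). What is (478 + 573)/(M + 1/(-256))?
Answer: -1283666176/957859 ≈ -1340.1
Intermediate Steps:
M = -3723/4771 (M = 3723*(-1/4771) = -3723/4771 ≈ -0.78034)
(478 + 573)/(M + 1/(-256)) = (478 + 573)/(-3723/4771 + 1/(-256)) = 1051/(-3723/4771 - 1/256) = 1051/(-957859/1221376) = 1051*(-1221376/957859) = -1283666176/957859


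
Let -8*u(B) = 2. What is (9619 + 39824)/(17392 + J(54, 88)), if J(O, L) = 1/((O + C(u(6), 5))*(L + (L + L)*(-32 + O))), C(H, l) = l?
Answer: 11551862520/4063466881 ≈ 2.8429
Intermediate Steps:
u(B) = -¼ (u(B) = -⅛*2 = -¼)
J(O, L) = 1/((5 + O)*(L + 2*L*(-32 + O))) (J(O, L) = 1/((O + 5)*(L + (L + L)*(-32 + O))) = 1/((5 + O)*(L + (2*L)*(-32 + O))) = 1/((5 + O)*(L + 2*L*(-32 + O))))
(9619 + 39824)/(17392 + J(54, 88)) = (9619 + 39824)/(17392 + 1/(88*(-315 - 53*54 + 2*54²))) = 49443/(17392 + 1/(88*(-315 - 2862 + 2*2916))) = 49443/(17392 + 1/(88*(-315 - 2862 + 5832))) = 49443/(17392 + (1/88)/2655) = 49443/(17392 + (1/88)*(1/2655)) = 49443/(17392 + 1/233640) = 49443/(4063466881/233640) = 49443*(233640/4063466881) = 11551862520/4063466881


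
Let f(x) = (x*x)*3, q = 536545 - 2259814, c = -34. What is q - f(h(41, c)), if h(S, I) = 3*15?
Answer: -1729344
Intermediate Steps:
h(S, I) = 45
q = -1723269
f(x) = 3*x**2 (f(x) = x**2*3 = 3*x**2)
q - f(h(41, c)) = -1723269 - 3*45**2 = -1723269 - 3*2025 = -1723269 - 1*6075 = -1723269 - 6075 = -1729344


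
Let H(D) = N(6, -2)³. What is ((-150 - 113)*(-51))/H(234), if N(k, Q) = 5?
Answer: 13413/125 ≈ 107.30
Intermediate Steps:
H(D) = 125 (H(D) = 5³ = 125)
((-150 - 113)*(-51))/H(234) = ((-150 - 113)*(-51))/125 = -263*(-51)*(1/125) = 13413*(1/125) = 13413/125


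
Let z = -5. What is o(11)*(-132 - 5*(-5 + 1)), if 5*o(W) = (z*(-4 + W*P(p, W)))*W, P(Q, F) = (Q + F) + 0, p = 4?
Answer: 198352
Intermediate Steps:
P(Q, F) = F + Q (P(Q, F) = (F + Q) + 0 = F + Q)
o(W) = W*(20 - 5*W*(4 + W))/5 (o(W) = ((-5*(-4 + W*(W + 4)))*W)/5 = ((-5*(-4 + W*(4 + W)))*W)/5 = ((20 - 5*W*(4 + W))*W)/5 = (W*(20 - 5*W*(4 + W)))/5 = W*(20 - 5*W*(4 + W))/5)
o(11)*(-132 - 5*(-5 + 1)) = (-1*11*(-4 + 11*(4 + 11)))*(-132 - 5*(-5 + 1)) = (-1*11*(-4 + 11*15))*(-132 - 5*(-4)) = (-1*11*(-4 + 165))*(-132 + 20) = -1*11*161*(-112) = -1771*(-112) = 198352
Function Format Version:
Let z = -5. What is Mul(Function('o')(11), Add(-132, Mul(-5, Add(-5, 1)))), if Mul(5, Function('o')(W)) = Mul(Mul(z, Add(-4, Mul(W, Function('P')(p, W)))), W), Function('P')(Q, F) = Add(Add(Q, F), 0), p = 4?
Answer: 198352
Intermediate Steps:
Function('P')(Q, F) = Add(F, Q) (Function('P')(Q, F) = Add(Add(F, Q), 0) = Add(F, Q))
Function('o')(W) = Mul(Rational(1, 5), W, Add(20, Mul(-5, W, Add(4, W)))) (Function('o')(W) = Mul(Rational(1, 5), Mul(Mul(-5, Add(-4, Mul(W, Add(W, 4)))), W)) = Mul(Rational(1, 5), Mul(Mul(-5, Add(-4, Mul(W, Add(4, W)))), W)) = Mul(Rational(1, 5), Mul(Add(20, Mul(-5, W, Add(4, W))), W)) = Mul(Rational(1, 5), Mul(W, Add(20, Mul(-5, W, Add(4, W))))) = Mul(Rational(1, 5), W, Add(20, Mul(-5, W, Add(4, W)))))
Mul(Function('o')(11), Add(-132, Mul(-5, Add(-5, 1)))) = Mul(Mul(-1, 11, Add(-4, Mul(11, Add(4, 11)))), Add(-132, Mul(-5, Add(-5, 1)))) = Mul(Mul(-1, 11, Add(-4, Mul(11, 15))), Add(-132, Mul(-5, -4))) = Mul(Mul(-1, 11, Add(-4, 165)), Add(-132, 20)) = Mul(Mul(-1, 11, 161), -112) = Mul(-1771, -112) = 198352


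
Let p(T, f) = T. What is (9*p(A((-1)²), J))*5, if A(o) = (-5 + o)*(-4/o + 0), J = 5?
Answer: 720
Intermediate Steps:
A(o) = -4*(-5 + o)/o (A(o) = (-5 + o)*(-4/o) = -4*(-5 + o)/o)
(9*p(A((-1)²), J))*5 = (9*(-4 + 20/((-1)²)))*5 = (9*(-4 + 20/1))*5 = (9*(-4 + 20*1))*5 = (9*(-4 + 20))*5 = (9*16)*5 = 144*5 = 720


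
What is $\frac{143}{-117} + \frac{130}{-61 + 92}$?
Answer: $\frac{829}{279} \approx 2.9713$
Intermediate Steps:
$\frac{143}{-117} + \frac{130}{-61 + 92} = 143 \left(- \frac{1}{117}\right) + \frac{130}{31} = - \frac{11}{9} + 130 \cdot \frac{1}{31} = - \frac{11}{9} + \frac{130}{31} = \frac{829}{279}$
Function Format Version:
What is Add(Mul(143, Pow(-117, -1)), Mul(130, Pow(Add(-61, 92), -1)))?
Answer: Rational(829, 279) ≈ 2.9713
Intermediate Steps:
Add(Mul(143, Pow(-117, -1)), Mul(130, Pow(Add(-61, 92), -1))) = Add(Mul(143, Rational(-1, 117)), Mul(130, Pow(31, -1))) = Add(Rational(-11, 9), Mul(130, Rational(1, 31))) = Add(Rational(-11, 9), Rational(130, 31)) = Rational(829, 279)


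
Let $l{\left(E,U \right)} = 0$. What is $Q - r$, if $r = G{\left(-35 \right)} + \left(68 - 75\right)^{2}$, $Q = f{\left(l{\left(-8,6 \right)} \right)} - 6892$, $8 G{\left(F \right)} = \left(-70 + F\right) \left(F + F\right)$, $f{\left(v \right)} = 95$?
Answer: $- \frac{31059}{4} \approx -7764.8$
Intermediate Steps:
$G{\left(F \right)} = \frac{F \left(-70 + F\right)}{4}$ ($G{\left(F \right)} = \frac{\left(-70 + F\right) \left(F + F\right)}{8} = \frac{\left(-70 + F\right) 2 F}{8} = \frac{2 F \left(-70 + F\right)}{8} = \frac{F \left(-70 + F\right)}{4}$)
$Q = -6797$ ($Q = 95 - 6892 = -6797$)
$r = \frac{3871}{4}$ ($r = \frac{1}{4} \left(-35\right) \left(-70 - 35\right) + \left(68 - 75\right)^{2} = \frac{1}{4} \left(-35\right) \left(-105\right) + \left(-7\right)^{2} = \frac{3675}{4} + 49 = \frac{3871}{4} \approx 967.75$)
$Q - r = -6797 - \frac{3871}{4} = - \frac{31059}{4}$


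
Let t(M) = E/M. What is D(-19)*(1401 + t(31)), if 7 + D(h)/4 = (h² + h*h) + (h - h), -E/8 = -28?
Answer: 124853300/31 ≈ 4.0275e+6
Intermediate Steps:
E = 224 (E = -8*(-28) = 224)
D(h) = -28 + 8*h² (D(h) = -28 + 4*((h² + h*h) + (h - h)) = -28 + 4*((h² + h²) + 0) = -28 + 4*(2*h² + 0) = -28 + 4*(2*h²) = -28 + 8*h²)
t(M) = 224/M
D(-19)*(1401 + t(31)) = (-28 + 8*(-19)²)*(1401 + 224/31) = (-28 + 8*361)*(1401 + 224*(1/31)) = (-28 + 2888)*(1401 + 224/31) = 2860*(43655/31) = 124853300/31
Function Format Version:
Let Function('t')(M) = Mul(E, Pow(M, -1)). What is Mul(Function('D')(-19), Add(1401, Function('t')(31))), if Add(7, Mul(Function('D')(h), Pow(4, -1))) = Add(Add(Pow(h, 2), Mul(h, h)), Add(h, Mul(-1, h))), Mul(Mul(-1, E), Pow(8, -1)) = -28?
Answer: Rational(124853300, 31) ≈ 4.0275e+6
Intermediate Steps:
E = 224 (E = Mul(-8, -28) = 224)
Function('D')(h) = Add(-28, Mul(8, Pow(h, 2))) (Function('D')(h) = Add(-28, Mul(4, Add(Add(Pow(h, 2), Mul(h, h)), Add(h, Mul(-1, h))))) = Add(-28, Mul(4, Add(Add(Pow(h, 2), Pow(h, 2)), 0))) = Add(-28, Mul(4, Add(Mul(2, Pow(h, 2)), 0))) = Add(-28, Mul(4, Mul(2, Pow(h, 2)))) = Add(-28, Mul(8, Pow(h, 2))))
Function('t')(M) = Mul(224, Pow(M, -1))
Mul(Function('D')(-19), Add(1401, Function('t')(31))) = Mul(Add(-28, Mul(8, Pow(-19, 2))), Add(1401, Mul(224, Pow(31, -1)))) = Mul(Add(-28, Mul(8, 361)), Add(1401, Mul(224, Rational(1, 31)))) = Mul(Add(-28, 2888), Add(1401, Rational(224, 31))) = Mul(2860, Rational(43655, 31)) = Rational(124853300, 31)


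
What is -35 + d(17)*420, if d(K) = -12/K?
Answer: -5635/17 ≈ -331.47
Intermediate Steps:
-35 + d(17)*420 = -35 - 12/17*420 = -35 - 5040/17 = -5635/17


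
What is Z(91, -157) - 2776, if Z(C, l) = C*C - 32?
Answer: 5473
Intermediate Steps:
Z(C, l) = -32 + C**2 (Z(C, l) = C**2 - 32 = -32 + C**2)
Z(91, -157) - 2776 = (-32 + 91**2) - 2776 = (-32 + 8281) - 2776 = 8249 - 2776 = 5473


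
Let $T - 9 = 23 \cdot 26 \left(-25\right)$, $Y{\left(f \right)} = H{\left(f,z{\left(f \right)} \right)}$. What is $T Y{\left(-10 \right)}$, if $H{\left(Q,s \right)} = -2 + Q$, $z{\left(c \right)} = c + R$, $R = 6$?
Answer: $179292$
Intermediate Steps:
$z{\left(c \right)} = 6 + c$ ($z{\left(c \right)} = c + 6 = 6 + c$)
$Y{\left(f \right)} = -2 + f$
$T = -14941$ ($T = 9 + 23 \cdot 26 \left(-25\right) = 9 + 598 \left(-25\right) = 9 - 14950 = -14941$)
$T Y{\left(-10 \right)} = - 14941 \left(-2 - 10\right) = \left(-14941\right) \left(-12\right) = 179292$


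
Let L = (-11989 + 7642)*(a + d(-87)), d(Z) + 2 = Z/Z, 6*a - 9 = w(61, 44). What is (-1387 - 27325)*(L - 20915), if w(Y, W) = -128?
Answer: -1999719020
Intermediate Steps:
a = -119/6 (a = 3/2 + (⅙)*(-128) = 3/2 - 64/3 = -119/6 ≈ -19.833)
d(Z) = -1 (d(Z) = -2 + Z/Z = -2 + 1 = -1)
L = 181125/2 (L = (-11989 + 7642)*(-119/6 - 1) = -4347*(-125/6) = 181125/2 ≈ 90563.)
(-1387 - 27325)*(L - 20915) = (-1387 - 27325)*(181125/2 - 20915) = -28712*139295/2 = -1999719020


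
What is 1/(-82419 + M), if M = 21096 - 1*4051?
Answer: -1/65374 ≈ -1.5297e-5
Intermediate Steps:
M = 17045 (M = 21096 - 4051 = 17045)
1/(-82419 + M) = 1/(-82419 + 17045) = 1/(-65374) = -1/65374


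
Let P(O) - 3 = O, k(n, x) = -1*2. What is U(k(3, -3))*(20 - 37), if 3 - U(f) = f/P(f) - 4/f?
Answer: -51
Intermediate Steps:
k(n, x) = -2
P(O) = 3 + O
U(f) = 3 + 4/f - f/(3 + f) (U(f) = 3 - (f/(3 + f) - 4/f) = 3 - (-4/f + f/(3 + f)) = 3 + (4/f - f/(3 + f)) = 3 + 4/f - f/(3 + f))
U(k(3, -3))*(20 - 37) = ((12 + 2*(-2)² + 13*(-2))/((-2)*(3 - 2)))*(20 - 37) = -½*(12 + 2*4 - 26)/1*(-17) = -½*1*(12 + 8 - 26)*(-17) = -½*1*(-6)*(-17) = 3*(-17) = -51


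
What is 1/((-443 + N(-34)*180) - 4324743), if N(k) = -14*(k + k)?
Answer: -1/4153826 ≈ -2.4074e-7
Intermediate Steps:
N(k) = -28*k
1/((-443 + N(-34)*180) - 4324743) = 1/((-443 - 28*(-34)*180) - 4324743) = 1/((-443 + 952*180) - 4324743) = 1/((-443 + 171360) - 4324743) = 1/(170917 - 4324743) = 1/(-4153826) = -1/4153826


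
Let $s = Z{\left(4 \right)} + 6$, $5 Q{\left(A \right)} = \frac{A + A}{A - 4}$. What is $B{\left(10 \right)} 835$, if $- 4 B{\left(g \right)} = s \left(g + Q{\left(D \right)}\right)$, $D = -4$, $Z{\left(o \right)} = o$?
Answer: $- \frac{42585}{2} \approx -21293.0$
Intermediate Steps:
$Q{\left(A \right)} = \frac{2 A}{5 \left(-4 + A\right)}$ ($Q{\left(A \right)} = \frac{\left(A + A\right) \frac{1}{A - 4}}{5} = \frac{2 A \frac{1}{-4 + A}}{5} = \frac{2 A}{5 \left(-4 + A\right)}$)
$s = 10$ ($s = 4 + 6 = 10$)
$B{\left(g \right)} = - \frac{1}{2} - \frac{5 g}{2}$ ($B{\left(g \right)} = - \frac{10 \left(g + \frac{2}{5} \left(-4\right) \frac{1}{-4 - 4}\right)}{4} = - \frac{10 \left(g + \frac{2}{5} \left(-4\right) \frac{1}{-8}\right)}{4} = - \frac{10 \left(g + \frac{2}{5} \left(-4\right) \left(- \frac{1}{8}\right)\right)}{4} = - \frac{10 \left(g + \frac{1}{5}\right)}{4} = - \frac{10 \left(\frac{1}{5} + g\right)}{4} = - \frac{2 + 10 g}{4} = - \frac{1}{2} - \frac{5 g}{2}$)
$B{\left(10 \right)} 835 = \left(- \frac{1}{2} - 25\right) 835 = \left(- \frac{51}{2}\right) 835 = - \frac{42585}{2}$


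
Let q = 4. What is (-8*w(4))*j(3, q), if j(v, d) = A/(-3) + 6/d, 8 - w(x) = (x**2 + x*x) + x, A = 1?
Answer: 784/3 ≈ 261.33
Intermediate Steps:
w(x) = 8 - x - 2*x**2 (w(x) = 8 - ((x**2 + x*x) + x) = 8 - ((x**2 + x**2) + x) = 8 - (2*x**2 + x) = 8 - (x + 2*x**2) = 8 + (-x - 2*x**2) = 8 - x - 2*x**2)
j(v, d) = -1/3 + 6/d (j(v, d) = 1/(-3) + 6/d = 1*(-1/3) + 6/d = -1/3 + 6/d)
(-8*w(4))*j(3, q) = (-8*(8 - 1*4 - 2*4**2))*((1/3)*(18 - 1*4)/4) = (-8*(8 - 4 - 2*16))*((1/3)*(1/4)*(18 - 4)) = (-8*(8 - 4 - 32))*((1/3)*(1/4)*14) = -8*(-28)*(7/6) = 224*(7/6) = 784/3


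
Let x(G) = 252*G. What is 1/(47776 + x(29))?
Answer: 1/55084 ≈ 1.8154e-5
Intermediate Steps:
1/(47776 + x(29)) = 1/(47776 + 252*29) = 1/(47776 + 7308) = 1/55084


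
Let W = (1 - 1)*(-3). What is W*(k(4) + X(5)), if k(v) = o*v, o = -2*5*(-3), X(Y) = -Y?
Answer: 0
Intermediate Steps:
o = 30 (o = -10*(-3) = 30)
W = 0 (W = 0*(-3) = 0)
k(v) = 30*v
W*(k(4) + X(5)) = 0*(30*4 - 1*5) = 0*(120 - 5) = 0*115 = 0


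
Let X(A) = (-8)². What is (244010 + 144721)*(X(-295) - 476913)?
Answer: -185365988619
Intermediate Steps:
X(A) = 64
(244010 + 144721)*(X(-295) - 476913) = (244010 + 144721)*(64 - 476913) = 388731*(-476849) = -185365988619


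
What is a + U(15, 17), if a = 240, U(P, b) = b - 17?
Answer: 240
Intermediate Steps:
U(P, b) = -17 + b
a + U(15, 17) = 240 + (-17 + 17) = 240 + 0 = 240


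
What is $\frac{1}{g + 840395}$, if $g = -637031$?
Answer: $\frac{1}{203364} \approx 4.9173 \cdot 10^{-6}$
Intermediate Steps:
$\frac{1}{g + 840395} = \frac{1}{-637031 + 840395} = \frac{1}{203364}$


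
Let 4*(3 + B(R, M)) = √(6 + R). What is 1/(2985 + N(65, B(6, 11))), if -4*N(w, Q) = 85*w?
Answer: 4/6415 ≈ 0.00062354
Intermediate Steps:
B(R, M) = -3 + √(6 + R)/4
N(w, Q) = -85*w/4
1/(2985 + N(65, B(6, 11))) = 1/(2985 - 85/4*65) = 1/(2985 - 5525/4) = 1/(6415/4) = 4/6415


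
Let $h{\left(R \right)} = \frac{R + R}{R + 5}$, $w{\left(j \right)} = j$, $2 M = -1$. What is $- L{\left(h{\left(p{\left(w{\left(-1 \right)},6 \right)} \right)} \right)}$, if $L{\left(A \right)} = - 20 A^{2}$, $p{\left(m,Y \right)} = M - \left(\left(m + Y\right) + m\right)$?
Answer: $6480$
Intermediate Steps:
$M = - \frac{1}{2}$ ($M = \frac{1}{2} \left(-1\right) = - \frac{1}{2} \approx -0.5$)
$p{\left(m,Y \right)} = - \frac{1}{2} - Y - 2 m$ ($p{\left(m,Y \right)} = - \frac{1}{2} - \left(\left(m + Y\right) + m\right) = - \frac{1}{2} - \left(\left(Y + m\right) + m\right) = - \frac{1}{2} - \left(Y + 2 m\right) = - \frac{1}{2} - Y - 2 m$)
$h{\left(R \right)} = \frac{2 R}{5 + R}$
$- L{\left(h{\left(p{\left(w{\left(-1 \right)},6 \right)} \right)} \right)} = - \left(-20\right) \left(\frac{2 \left(- \frac{1}{2} - 6 - -2\right)}{5 - \frac{9}{2}}\right)^{2} = - \left(-20\right) \left(\frac{2 \left(- \frac{1}{2} - 6 + 2\right)}{5 - \frac{9}{2}}\right)^{2} = - \left(-20\right) \left(2 \left(- \frac{9}{2}\right) \frac{1}{5 - \frac{9}{2}}\right)^{2} = - \left(-20\right) \left(2 \left(- \frac{9}{2}\right) \frac{1}{\frac{1}{2}}\right)^{2} = - \left(-20\right) \left(2 \left(- \frac{9}{2}\right) 2\right)^{2} = - \left(-20\right) \left(-18\right)^{2} = - \left(-20\right) 324 = \left(-1\right) \left(-6480\right) = 6480$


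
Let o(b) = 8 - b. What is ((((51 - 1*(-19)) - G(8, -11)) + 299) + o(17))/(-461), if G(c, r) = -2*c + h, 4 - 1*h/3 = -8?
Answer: -340/461 ≈ -0.73753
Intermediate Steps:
h = 36 (h = 12 - 3*(-8) = 12 + 24 = 36)
G(c, r) = 36 - 2*c (G(c, r) = -2*c + 36 = 36 - 2*c)
((((51 - 1*(-19)) - G(8, -11)) + 299) + o(17))/(-461) = ((((51 - 1*(-19)) - (36 - 2*8)) + 299) + (8 - 1*17))/(-461) = ((((51 + 19) - (36 - 16)) + 299) + (8 - 17))*(-1/461) = (((70 - 1*20) + 299) - 9)*(-1/461) = (((70 - 20) + 299) - 9)*(-1/461) = ((50 + 299) - 9)*(-1/461) = (349 - 9)*(-1/461) = 340*(-1/461) = -340/461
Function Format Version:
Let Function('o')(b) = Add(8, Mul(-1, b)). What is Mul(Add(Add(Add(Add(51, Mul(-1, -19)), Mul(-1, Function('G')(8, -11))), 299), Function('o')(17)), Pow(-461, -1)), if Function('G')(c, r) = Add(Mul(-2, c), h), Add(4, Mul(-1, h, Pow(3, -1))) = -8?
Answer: Rational(-340, 461) ≈ -0.73753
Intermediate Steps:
h = 36 (h = Add(12, Mul(-3, -8)) = Add(12, 24) = 36)
Function('G')(c, r) = Add(36, Mul(-2, c)) (Function('G')(c, r) = Add(Mul(-2, c), 36) = Add(36, Mul(-2, c)))
Mul(Add(Add(Add(Add(51, Mul(-1, -19)), Mul(-1, Function('G')(8, -11))), 299), Function('o')(17)), Pow(-461, -1)) = Mul(Add(Add(Add(Add(51, Mul(-1, -19)), Mul(-1, Add(36, Mul(-2, 8)))), 299), Add(8, Mul(-1, 17))), Pow(-461, -1)) = Mul(Add(Add(Add(Add(51, 19), Mul(-1, Add(36, -16))), 299), Add(8, -17)), Rational(-1, 461)) = Mul(Add(Add(Add(70, Mul(-1, 20)), 299), -9), Rational(-1, 461)) = Mul(Add(Add(Add(70, -20), 299), -9), Rational(-1, 461)) = Mul(Add(Add(50, 299), -9), Rational(-1, 461)) = Mul(Add(349, -9), Rational(-1, 461)) = Mul(340, Rational(-1, 461)) = Rational(-340, 461)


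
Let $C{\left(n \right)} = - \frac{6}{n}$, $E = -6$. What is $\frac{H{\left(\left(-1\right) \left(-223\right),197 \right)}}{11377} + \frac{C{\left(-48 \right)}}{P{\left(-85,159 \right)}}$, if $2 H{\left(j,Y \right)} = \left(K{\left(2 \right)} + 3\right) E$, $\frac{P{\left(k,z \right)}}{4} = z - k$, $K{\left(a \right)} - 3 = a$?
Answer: $- \frac{176015}{88831616} \approx -0.0019814$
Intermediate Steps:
$K{\left(a \right)} = 3 + a$
$P{\left(k,z \right)} = - 4 k + 4 z$ ($P{\left(k,z \right)} = 4 \left(z - k\right) = - 4 k + 4 z$)
$H{\left(j,Y \right)} = -24$ ($H{\left(j,Y \right)} = \frac{\left(\left(3 + 2\right) + 3\right) \left(-6\right)}{2} = \frac{\left(5 + 3\right) \left(-6\right)}{2} = \frac{8 \left(-6\right)}{2} = \frac{1}{2} \left(-48\right) = -24$)
$\frac{H{\left(\left(-1\right) \left(-223\right),197 \right)}}{11377} + \frac{C{\left(-48 \right)}}{P{\left(-85,159 \right)}} = - \frac{24}{11377} + \frac{\left(-6\right) \frac{1}{-48}}{\left(-4\right) \left(-85\right) + 4 \cdot 159} = \left(-24\right) \frac{1}{11377} + \frac{\left(-6\right) \left(- \frac{1}{48}\right)}{340 + 636} = - \frac{24}{11377} + \frac{1}{8 \cdot 976} = - \frac{24}{11377} + \frac{1}{8} \cdot \frac{1}{976} = - \frac{24}{11377} + \frac{1}{7808} = - \frac{176015}{88831616}$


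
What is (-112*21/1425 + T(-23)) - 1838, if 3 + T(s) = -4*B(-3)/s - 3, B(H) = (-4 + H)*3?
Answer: -20203632/10925 ≈ -1849.3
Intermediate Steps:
B(H) = -12 + 3*H
T(s) = -6 + 84/s (T(s) = -3 + (-4*(-12 + 3*(-3))/s - 3) = -3 + (-4*(-12 - 9)/s - 3) = -3 + (-(-84)/s - 3) = -3 + (84/s - 3) = -3 + (-3 + 84/s) = -6 + 84/s)
(-112*21/1425 + T(-23)) - 1838 = (-112*21/1425 + (-6 + 84/(-23))) - 1838 = (-2352*1/1425 + (-6 + 84*(-1/23))) - 1838 = (-784/475 + (-6 - 84/23)) - 1838 = (-784/475 - 222/23) - 1838 = -123482/10925 - 1838 = -20203632/10925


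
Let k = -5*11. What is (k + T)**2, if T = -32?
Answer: 7569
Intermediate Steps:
k = -55
(k + T)**2 = (-55 - 32)**2 = (-87)**2 = 7569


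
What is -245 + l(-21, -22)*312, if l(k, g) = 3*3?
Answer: 2563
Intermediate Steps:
l(k, g) = 9
-245 + l(-21, -22)*312 = -245 + 9*312 = -245 + 2808 = 2563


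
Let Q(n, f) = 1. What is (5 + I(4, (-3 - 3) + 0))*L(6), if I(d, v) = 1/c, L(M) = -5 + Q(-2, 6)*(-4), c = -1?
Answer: -36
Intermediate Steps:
L(M) = -9 (L(M) = -5 + 1*(-4) = -5 - 4 = -9)
I(d, v) = -1 (I(d, v) = 1/(-1) = -1)
(5 + I(4, (-3 - 3) + 0))*L(6) = (5 - 1)*(-9) = 4*(-9) = -36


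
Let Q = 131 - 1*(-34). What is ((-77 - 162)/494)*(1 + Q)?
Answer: -19837/247 ≈ -80.312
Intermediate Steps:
Q = 165 (Q = 131 + 34 = 165)
((-77 - 162)/494)*(1 + Q) = ((-77 - 162)/494)*(1 + 165) = -239*1/494*166 = -239/494*166 = -19837/247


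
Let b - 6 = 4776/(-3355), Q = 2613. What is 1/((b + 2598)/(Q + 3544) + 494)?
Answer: 20656735/10213158734 ≈ 0.0020226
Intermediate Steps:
b = 15354/3355 (b = 6 + 4776/(-3355) = 6 + 4776*(-1/3355) = 6 - 4776/3355 = 15354/3355 ≈ 4.5765)
1/((b + 2598)/(Q + 3544) + 494) = 1/((15354/3355 + 2598)/(2613 + 3544) + 494) = 1/((8731644/3355)/6157 + 494) = 1/((8731644/3355)*(1/6157) + 494) = 1/(8731644/20656735 + 494) = 1/(10213158734/20656735) = 20656735/10213158734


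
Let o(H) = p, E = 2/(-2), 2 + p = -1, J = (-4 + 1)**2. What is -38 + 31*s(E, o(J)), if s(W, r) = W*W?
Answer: -7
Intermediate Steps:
J = 9 (J = (-3)**2 = 9)
p = -3 (p = -2 - 1 = -3)
E = -1 (E = 2*(-1/2) = -1)
o(H) = -3
s(W, r) = W**2
-38 + 31*s(E, o(J)) = -38 + 31*(-1)**2 = -38 + 31*1 = -38 + 31 = -7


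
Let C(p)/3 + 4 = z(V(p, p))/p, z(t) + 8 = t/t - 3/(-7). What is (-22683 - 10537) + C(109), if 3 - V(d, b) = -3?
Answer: -25356154/763 ≈ -33232.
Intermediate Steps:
V(d, b) = 6 (V(d, b) = 3 - 1*(-3) = 3 + 3 = 6)
z(t) = -46/7 (z(t) = -8 + (t/t - 3/(-7)) = -8 + (1 - 3*(-⅐)) = -8 + (1 + 3/7) = -8 + 10/7 = -46/7)
C(p) = -12 - 138/(7*p) (C(p) = -12 + 3*(-46/(7*p)) = -12 - 138/(7*p))
(-22683 - 10537) + C(109) = (-22683 - 10537) + (-12 - 138/7/109) = -33220 + (-12 - 138/7*1/109) = -33220 + (-12 - 138/763) = -33220 - 9294/763 = -25356154/763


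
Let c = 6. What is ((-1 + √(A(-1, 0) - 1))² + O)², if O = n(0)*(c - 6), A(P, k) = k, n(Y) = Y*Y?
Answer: -4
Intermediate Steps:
n(Y) = Y²
O = 0 (O = 0²*(6 - 6) = 0*0 = 0)
((-1 + √(A(-1, 0) - 1))² + O)² = ((-1 + √(0 - 1))² + 0)² = ((-1 + √(-1))² + 0)² = ((-1 + I)² + 0)² = ((-1 + I)²)² = (-1 + I)⁴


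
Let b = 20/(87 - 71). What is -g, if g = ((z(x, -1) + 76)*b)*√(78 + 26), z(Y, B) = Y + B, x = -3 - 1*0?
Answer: -180*√26 ≈ -917.82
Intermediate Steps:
b = 5/4 (b = 20/16 = 20*(1/16) = 5/4 ≈ 1.2500)
x = -3 (x = -3 + 0 = -3)
z(Y, B) = B + Y
g = 180*√26 (g = (((-1 - 3) + 76)*(5/4))*√(78 + 26) = ((-4 + 76)*(5/4))*√104 = (72*(5/4))*(2*√26) = 90*(2*√26) = 180*√26 ≈ 917.82)
-g = -180*√26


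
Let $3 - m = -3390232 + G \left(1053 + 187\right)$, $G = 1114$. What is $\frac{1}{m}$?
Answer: $\frac{1}{2008875} \approx 4.9779 \cdot 10^{-7}$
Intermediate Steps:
$m = 2008875$ ($m = 3 - \left(-3390232 + 1114 \left(1053 + 187\right)\right) = 3 - \left(-3390232 + 1114 \cdot 1240\right) = 3 - \left(-3390232 + 1381360\right) = 3 - -2008872 = 3 + 2008872 = 2008875$)
$\frac{1}{m} = \frac{1}{2008875}$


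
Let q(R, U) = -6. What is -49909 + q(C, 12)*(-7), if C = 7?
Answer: -49867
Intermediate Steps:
-49909 + q(C, 12)*(-7) = -49909 - 6*(-7) = -49909 + 42 = -49867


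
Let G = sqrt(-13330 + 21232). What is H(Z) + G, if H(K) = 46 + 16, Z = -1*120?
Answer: 62 + 3*sqrt(878) ≈ 150.89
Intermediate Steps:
Z = -120
H(K) = 62
G = 3*sqrt(878) (G = sqrt(7902) = 3*sqrt(878) ≈ 88.893)
H(Z) + G = 62 + 3*sqrt(878)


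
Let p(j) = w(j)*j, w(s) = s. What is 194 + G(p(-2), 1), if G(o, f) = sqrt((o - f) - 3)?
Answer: 194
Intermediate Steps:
p(j) = j**2 (p(j) = j*j = j**2)
G(o, f) = sqrt(-3 + o - f)
194 + G(p(-2), 1) = 194 + sqrt(-3 + (-2)**2 - 1*1) = 194 + sqrt(-3 + 4 - 1) = 194 + sqrt(0) = 194 + 0 = 194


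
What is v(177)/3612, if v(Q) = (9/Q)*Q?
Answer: 3/1204 ≈ 0.0024917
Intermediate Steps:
v(Q) = 9
v(177)/3612 = 9/3612 = 9*(1/3612) = 3/1204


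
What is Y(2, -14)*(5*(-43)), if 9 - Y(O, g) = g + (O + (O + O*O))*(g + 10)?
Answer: -11825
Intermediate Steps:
Y(O, g) = 9 - g - (10 + g)*(O² + 2*O) (Y(O, g) = 9 - (g + (O + (O + O*O))*(g + 10)) = 9 - (g + (O + (O + O²))*(10 + g)) = 9 - (g + (O² + 2*O)*(10 + g)) = 9 - (g + (10 + g)*(O² + 2*O)) = 9 + (-g - (10 + g)*(O² + 2*O)) = 9 - g - (10 + g)*(O² + 2*O))
Y(2, -14)*(5*(-43)) = (9 - 1*(-14) - 20*2 - 10*2² - 1*(-14)*2² - 2*2*(-14))*(5*(-43)) = (9 + 14 - 40 - 10*4 - 1*(-14)*4 + 56)*(-215) = (9 + 14 - 40 - 40 + 56 + 56)*(-215) = 55*(-215) = -11825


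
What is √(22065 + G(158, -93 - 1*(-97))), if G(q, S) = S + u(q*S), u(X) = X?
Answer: √22701 ≈ 150.67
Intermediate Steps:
G(q, S) = S + S*q (G(q, S) = S + q*S = S + S*q)
√(22065 + G(158, -93 - 1*(-97))) = √(22065 + (-93 - 1*(-97))*(1 + 158)) = √(22065 + (-93 + 97)*159) = √(22065 + 4*159) = √(22065 + 636) = √22701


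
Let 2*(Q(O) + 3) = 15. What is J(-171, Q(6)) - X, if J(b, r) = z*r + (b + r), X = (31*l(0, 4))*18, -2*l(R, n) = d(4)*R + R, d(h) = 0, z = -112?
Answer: -1341/2 ≈ -670.50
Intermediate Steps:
l(R, n) = -R/2 (l(R, n) = -(0*R + R)/2 = -(0 + R)/2 = -R/2)
Q(O) = 9/2 (Q(O) = -3 + (1/2)*15 = -3 + 15/2 = 9/2)
X = 0 (X = (31*(-1/2*0))*18 = (31*0)*18 = 0*18 = 0)
J(b, r) = b - 111*r (J(b, r) = -112*r + (b + r) = b - 111*r)
J(-171, Q(6)) - X = (-171 - 111*9/2) - 1*0 = (-171 - 999/2) + 0 = -1341/2 + 0 = -1341/2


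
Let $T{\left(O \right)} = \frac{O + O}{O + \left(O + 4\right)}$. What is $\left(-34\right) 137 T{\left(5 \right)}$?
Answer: $- \frac{23290}{7} \approx -3327.1$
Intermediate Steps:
$T{\left(O \right)} = \frac{2 O}{4 + 2 O}$ ($T{\left(O \right)} = \frac{2 O}{O + \left(4 + O\right)} = \frac{2 O}{4 + 2 O}$)
$\left(-34\right) 137 T{\left(5 \right)} = \left(-34\right) 137 \frac{5}{2 + 5} = - 4658 \cdot \frac{5}{7} = - 4658 \cdot 5 \cdot \frac{1}{7} = \left(-4658\right) \frac{5}{7} = - \frac{23290}{7}$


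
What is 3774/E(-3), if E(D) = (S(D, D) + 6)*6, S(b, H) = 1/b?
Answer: 111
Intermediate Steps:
E(D) = 36 + 6/D (E(D) = (1/D + 6)*6 = (6 + 1/D)*6 = 36 + 6/D)
3774/E(-3) = 3774/(36 + 6/(-3)) = 3774/(36 + 6*(-⅓)) = 3774/(36 - 2) = 3774/34 = 3774*(1/34) = 111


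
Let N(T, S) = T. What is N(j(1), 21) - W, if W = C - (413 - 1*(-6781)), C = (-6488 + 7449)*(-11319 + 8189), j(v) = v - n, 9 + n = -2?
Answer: 3015136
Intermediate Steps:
n = -11 (n = -9 - 2 = -11)
j(v) = 11 + v (j(v) = v - 1*(-11) = v + 11 = 11 + v)
C = -3007930 (C = 961*(-3130) = -3007930)
W = -3015124 (W = -3007930 - (413 - 1*(-6781)) = -3007930 - (413 + 6781) = -3007930 - 1*7194 = -3007930 - 7194 = -3015124)
N(j(1), 21) - W = (11 + 1) - 1*(-3015124) = 12 + 3015124 = 3015136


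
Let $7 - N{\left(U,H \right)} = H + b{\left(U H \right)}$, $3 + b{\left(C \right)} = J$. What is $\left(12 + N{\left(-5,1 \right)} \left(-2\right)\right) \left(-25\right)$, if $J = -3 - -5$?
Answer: $50$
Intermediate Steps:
$J = 2$ ($J = -3 + 5 = 2$)
$b{\left(C \right)} = -1$ ($b{\left(C \right)} = -3 + 2 = -1$)
$N{\left(U,H \right)} = 8 - H$ ($N{\left(U,H \right)} = 7 - \left(H - 1\right) = 7 - \left(-1 + H\right) = 8 - H$)
$\left(12 + N{\left(-5,1 \right)} \left(-2\right)\right) \left(-25\right) = \left(12 + \left(8 - 1\right) \left(-2\right)\right) \left(-25\right) = \left(12 + 7 \left(-2\right)\right) \left(-25\right) = \left(12 - 14\right) \left(-25\right) = \left(-2\right) \left(-25\right) = 50$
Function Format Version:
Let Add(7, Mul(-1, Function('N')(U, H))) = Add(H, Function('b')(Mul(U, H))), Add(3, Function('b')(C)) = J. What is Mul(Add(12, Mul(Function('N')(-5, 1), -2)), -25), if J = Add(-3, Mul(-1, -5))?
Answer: 50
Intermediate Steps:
J = 2 (J = Add(-3, 5) = 2)
Function('b')(C) = -1 (Function('b')(C) = Add(-3, 2) = -1)
Function('N')(U, H) = Add(8, Mul(-1, H)) (Function('N')(U, H) = Add(7, Mul(-1, Add(H, -1))) = Add(7, Mul(-1, Add(-1, H))) = Add(7, Add(1, Mul(-1, H))) = Add(8, Mul(-1, H)))
Mul(Add(12, Mul(Function('N')(-5, 1), -2)), -25) = Mul(Add(12, Mul(Add(8, Mul(-1, 1)), -2)), -25) = Mul(Add(12, Mul(Add(8, -1), -2)), -25) = Mul(Add(12, Mul(7, -2)), -25) = Mul(Add(12, -14), -25) = Mul(-2, -25) = 50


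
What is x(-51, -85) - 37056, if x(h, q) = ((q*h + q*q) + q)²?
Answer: 131638569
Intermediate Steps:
x(h, q) = (q + q² + h*q)² (x(h, q) = ((h*q + q²) + q)² = ((q² + h*q) + q)² = (q + q² + h*q)²)
x(-51, -85) - 37056 = (-85)²*(1 - 51 - 85)² - 37056 = 7225*(-135)² - 37056 = 7225*18225 - 37056 = 131675625 - 37056 = 131638569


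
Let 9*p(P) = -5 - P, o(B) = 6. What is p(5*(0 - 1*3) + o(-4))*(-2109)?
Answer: -2812/3 ≈ -937.33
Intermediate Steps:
p(P) = -5/9 - P/9 (p(P) = (-5 - P)/9 = -5/9 - P/9)
p(5*(0 - 1*3) + o(-4))*(-2109) = (-5/9 - (5*(0 - 1*3) + 6)/9)*(-2109) = (-5/9 - (5*(0 - 3) + 6)/9)*(-2109) = (-5/9 - (5*(-3) + 6)/9)*(-2109) = (-5/9 - (-15 + 6)/9)*(-2109) = (-5/9 - ⅑*(-9))*(-2109) = (-5/9 + 1)*(-2109) = (4/9)*(-2109) = -2812/3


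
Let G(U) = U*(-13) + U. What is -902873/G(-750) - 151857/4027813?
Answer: -3637970319749/36250317000 ≈ -100.36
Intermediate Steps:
G(U) = -12*U (G(U) = -13*U + U = -12*U)
-902873/G(-750) - 151857/4027813 = -902873/((-12*(-750))) - 151857/4027813 = -902873/9000 - 151857*1/4027813 = -902873*1/9000 - 151857/4027813 = -902873/9000 - 151857/4027813 = -3637970319749/36250317000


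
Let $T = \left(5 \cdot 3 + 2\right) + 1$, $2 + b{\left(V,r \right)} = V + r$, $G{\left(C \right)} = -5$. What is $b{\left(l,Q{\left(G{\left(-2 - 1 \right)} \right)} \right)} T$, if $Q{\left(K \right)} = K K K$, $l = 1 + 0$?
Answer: $-2268$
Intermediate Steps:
$l = 1$
$Q{\left(K \right)} = K^{3}$ ($Q{\left(K \right)} = K^{2} K = K^{3}$)
$b{\left(V,r \right)} = -2 + V + r$ ($b{\left(V,r \right)} = -2 + \left(V + r\right) = -2 + V + r$)
$T = 18$ ($T = \left(15 + 2\right) + 1 = 17 + 1 = 18$)
$b{\left(l,Q{\left(G{\left(-2 - 1 \right)} \right)} \right)} T = \left(-2 + 1 + \left(-5\right)^{3}\right) 18 = \left(-2 + 1 - 125\right) 18 = \left(-126\right) 18 = -2268$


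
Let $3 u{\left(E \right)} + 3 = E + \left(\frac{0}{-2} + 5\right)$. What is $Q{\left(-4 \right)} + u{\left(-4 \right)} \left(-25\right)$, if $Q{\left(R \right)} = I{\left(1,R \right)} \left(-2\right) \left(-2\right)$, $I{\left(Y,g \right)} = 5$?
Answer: $\frac{110}{3} \approx 36.667$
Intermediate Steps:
$u{\left(E \right)} = \frac{2}{3} + \frac{E}{3}$ ($u{\left(E \right)} = -1 + \frac{E + \left(\frac{0}{-2} + 5\right)}{3} = -1 + \frac{E + \left(0 \left(- \frac{1}{2}\right) + 5\right)}{3} = -1 + \frac{E + \left(0 + 5\right)}{3} = -1 + \frac{E + 5}{3} = -1 + \frac{5 + E}{3} = -1 + \left(\frac{5}{3} + \frac{E}{3}\right) = \frac{2}{3} + \frac{E}{3}$)
$Q{\left(R \right)} = 20$ ($Q{\left(R \right)} = 5 \left(-2\right) \left(-2\right) = \left(-10\right) \left(-2\right) = 20$)
$Q{\left(-4 \right)} + u{\left(-4 \right)} \left(-25\right) = 20 + \left(\frac{2}{3} + \frac{1}{3} \left(-4\right)\right) \left(-25\right) = 20 + \left(\frac{2}{3} - \frac{4}{3}\right) \left(-25\right) = 20 - - \frac{50}{3} = 20 + \frac{50}{3} = \frac{110}{3}$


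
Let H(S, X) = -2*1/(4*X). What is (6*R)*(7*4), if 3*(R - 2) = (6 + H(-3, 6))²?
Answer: 41335/18 ≈ 2296.4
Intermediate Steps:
H(S, X) = -1/(2*X)
R = 5905/432 (R = 2 + (6 - ½/6)²/3 = 2 + (6 - ½*⅙)²/3 = 2 + (6 - 1/12)²/3 = 2 + (71/12)²/3 = 2 + (⅓)*(5041/144) = 2 + 5041/432 = 5905/432 ≈ 13.669)
(6*R)*(7*4) = (6*(5905/432))*(7*4) = (5905/72)*28 = 41335/18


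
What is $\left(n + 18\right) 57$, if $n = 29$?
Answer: $2679$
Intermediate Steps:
$\left(n + 18\right) 57 = \left(29 + 18\right) 57 = 47 \cdot 57 = 2679$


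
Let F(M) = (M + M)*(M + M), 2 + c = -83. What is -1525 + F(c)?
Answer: 27375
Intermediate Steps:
c = -85 (c = -2 - 83 = -85)
F(M) = 4*M² (F(M) = (2*M)*(2*M) = 4*M²)
-1525 + F(c) = -1525 + 4*(-85)² = -1525 + 4*7225 = -1525 + 28900 = 27375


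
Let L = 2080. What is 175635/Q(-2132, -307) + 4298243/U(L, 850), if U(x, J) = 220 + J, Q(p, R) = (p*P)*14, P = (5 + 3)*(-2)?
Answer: 1026445621237/255498880 ≈ 4017.4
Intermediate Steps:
P = -16 (P = 8*(-2) = -16)
Q(p, R) = -224*p (Q(p, R) = (p*(-16))*14 = -16*p*14 = -224*p)
175635/Q(-2132, -307) + 4298243/U(L, 850) = 175635/((-224*(-2132))) + 4298243/(220 + 850) = 175635/477568 + 4298243/1070 = 1026445621237/255498880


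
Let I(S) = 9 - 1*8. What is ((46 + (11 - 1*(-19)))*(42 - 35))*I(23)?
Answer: 532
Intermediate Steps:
I(S) = 1 (I(S) = 9 - 8 = 1)
((46 + (11 - 1*(-19)))*(42 - 35))*I(23) = ((46 + (11 - 1*(-19)))*(42 - 35))*1 = ((46 + (11 + 19))*7)*1 = ((46 + 30)*7)*1 = (76*7)*1 = 532*1 = 532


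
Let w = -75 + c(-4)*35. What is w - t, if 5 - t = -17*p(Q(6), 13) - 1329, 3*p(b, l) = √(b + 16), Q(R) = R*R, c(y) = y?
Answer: -1549 - 34*√13/3 ≈ -1589.9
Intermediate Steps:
Q(R) = R²
p(b, l) = √(16 + b)/3 (p(b, l) = √(b + 16)/3 = √(16 + b)/3)
t = 1334 + 34*√13/3 (t = 5 - (-17*√(16 + 6²)/3 - 1329) = 5 - (-17*√(16 + 36)/3 - 1329) = 5 - (-17*√52/3 - 1329) = 5 - (-17*2*√13/3 - 1329) = 5 - (-34*√13/3 - 1329) = 5 - (-1329 - 34*√13/3) = 5 + (1329 + 34*√13/3) = 1334 + 34*√13/3 ≈ 1374.9)
w = -215 (w = -75 - 4*35 = -75 - 140 = -215)
w - t = -215 - (1334 + 34*√13/3) = -215 + (-1334 - 34*√13/3) = -1549 - 34*√13/3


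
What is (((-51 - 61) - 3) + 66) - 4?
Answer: -53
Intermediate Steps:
(((-51 - 61) - 3) + 66) - 4 = ((-112 - 3) + 66) - 4 = (-115 + 66) - 4 = -49 - 4 = -53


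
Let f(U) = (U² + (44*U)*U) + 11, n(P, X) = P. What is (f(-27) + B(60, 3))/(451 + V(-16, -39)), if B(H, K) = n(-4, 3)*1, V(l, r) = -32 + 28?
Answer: 32812/447 ≈ 73.405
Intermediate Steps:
V(l, r) = -4
B(H, K) = -4 (B(H, K) = -4*1 = -4)
f(U) = 11 + 45*U² (f(U) = (U² + 44*U²) + 11 = 45*U² + 11 = 11 + 45*U²)
(f(-27) + B(60, 3))/(451 + V(-16, -39)) = ((11 + 45*(-27)²) - 4)/(451 - 4) = ((11 + 45*729) - 4)/447 = ((11 + 32805) - 4)*(1/447) = (32816 - 4)*(1/447) = 32812*(1/447) = 32812/447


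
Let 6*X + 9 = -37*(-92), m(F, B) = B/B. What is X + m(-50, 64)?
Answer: 3401/6 ≈ 566.83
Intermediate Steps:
m(F, B) = 1
X = 3395/6 (X = -3/2 + (-37*(-92))/6 = -3/2 + (⅙)*3404 = -3/2 + 1702/3 = 3395/6 ≈ 565.83)
X + m(-50, 64) = 3395/6 + 1 = 3401/6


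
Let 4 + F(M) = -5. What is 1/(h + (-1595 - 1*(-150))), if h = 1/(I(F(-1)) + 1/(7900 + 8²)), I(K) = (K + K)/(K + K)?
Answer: -7965/11501461 ≈ -0.00069252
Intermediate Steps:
F(M) = -9 (F(M) = -4 - 5 = -9)
I(K) = 1 (I(K) = (2*K)/((2*K)) = (2*K)*(1/(2*K)) = 1)
h = 7964/7965 (h = 1/(1 + 1/(7900 + 8²)) = 1/(1 + 1/(7900 + 64)) = 1/(1 + 1/7964) = 1/(7965/7964) = 7964/7965 ≈ 0.99987)
1/(h + (-1595 - 1*(-150))) = 1/(7964/7965 + (-1595 - 1*(-150))) = 1/(7964/7965 + (-1595 + 150)) = 1/(7964/7965 - 1445) = 1/(-11501461/7965) = -7965/11501461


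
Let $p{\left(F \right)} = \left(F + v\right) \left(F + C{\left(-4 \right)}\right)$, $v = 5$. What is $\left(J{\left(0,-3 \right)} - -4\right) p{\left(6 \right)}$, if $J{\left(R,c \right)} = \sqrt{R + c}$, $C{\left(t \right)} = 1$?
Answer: $308 + 77 i \sqrt{3} \approx 308.0 + 133.37 i$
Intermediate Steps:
$p{\left(F \right)} = \left(1 + F\right) \left(5 + F\right)$ ($p{\left(F \right)} = \left(F + 5\right) \left(F + 1\right) = \left(5 + F\right) \left(1 + F\right) = \left(1 + F\right) \left(5 + F\right)$)
$\left(J{\left(0,-3 \right)} - -4\right) p{\left(6 \right)} = \left(\sqrt{0 - 3} - -4\right) \left(5 + 6^{2} + 6 \cdot 6\right) = \left(\sqrt{-3} + 4\right) \left(5 + 36 + 36\right) = \left(i \sqrt{3} + 4\right) 77 = \left(4 + i \sqrt{3}\right) 77 = 308 + 77 i \sqrt{3}$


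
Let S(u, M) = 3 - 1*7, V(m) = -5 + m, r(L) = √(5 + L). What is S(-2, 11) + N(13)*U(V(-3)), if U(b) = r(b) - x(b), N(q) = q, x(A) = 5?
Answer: -69 + 13*I*√3 ≈ -69.0 + 22.517*I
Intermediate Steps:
S(u, M) = -4 (S(u, M) = 3 - 7 = -4)
U(b) = -5 + √(5 + b) (U(b) = √(5 + b) - 1*5 = √(5 + b) - 5 = -5 + √(5 + b))
S(-2, 11) + N(13)*U(V(-3)) = -4 + 13*(-5 + √(5 + (-5 - 3))) = -4 + 13*(-5 + √(5 - 8)) = -4 + 13*(-5 + √(-3)) = -4 + 13*(-5 + I*√3) = -4 + (-65 + 13*I*√3) = -69 + 13*I*√3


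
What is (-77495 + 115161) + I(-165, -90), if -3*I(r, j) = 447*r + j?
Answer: 62281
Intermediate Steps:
I(r, j) = -149*r - j/3 (I(r, j) = -(447*r + j)/3 = -(j + 447*r)/3 = -149*r - j/3)
(-77495 + 115161) + I(-165, -90) = (-77495 + 115161) + (-149*(-165) - ⅓*(-90)) = 37666 + (24585 + 30) = 37666 + 24615 = 62281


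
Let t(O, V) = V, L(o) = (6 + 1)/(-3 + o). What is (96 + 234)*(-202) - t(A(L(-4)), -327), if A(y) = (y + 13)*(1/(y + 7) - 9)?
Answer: -66333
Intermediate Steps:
L(o) = 7/(-3 + o)
A(y) = (-9 + 1/(7 + y))*(13 + y) (A(y) = (13 + y)*(1/(7 + y) - 9) = (13 + y)*(-9 + 1/(7 + y)) = (-9 + 1/(7 + y))*(13 + y))
(96 + 234)*(-202) - t(A(L(-4)), -327) = (96 + 234)*(-202) - 1*(-327) = 330*(-202) + 327 = -66660 + 327 = -66333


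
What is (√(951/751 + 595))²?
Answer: 447796/751 ≈ 596.27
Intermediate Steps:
(√(951/751 + 595))² = (√(447796/751))² = (2*√84073699/751)² = 447796/751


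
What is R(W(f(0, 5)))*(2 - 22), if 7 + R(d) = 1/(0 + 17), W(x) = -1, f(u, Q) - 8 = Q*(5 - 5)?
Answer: 2360/17 ≈ 138.82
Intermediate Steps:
f(u, Q) = 8 (f(u, Q) = 8 + Q*(5 - 5) = 8 + Q*0 = 8 + 0 = 8)
R(d) = -118/17 (R(d) = -7 + 1/(0 + 17) = -7 + 1/17 = -118/17)
R(W(f(0, 5)))*(2 - 22) = -118*(2 - 22)/17 = -118/17*(-20) = 2360/17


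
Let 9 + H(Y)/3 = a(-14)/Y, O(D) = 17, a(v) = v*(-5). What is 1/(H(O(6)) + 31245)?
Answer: 17/530916 ≈ 3.2020e-5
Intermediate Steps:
a(v) = -5*v
H(Y) = -27 + 210/Y (H(Y) = -27 + 3*((-5*(-14))/Y) = -27 + 3*(70/Y) = -27 + 210/Y)
1/(H(O(6)) + 31245) = 1/((-27 + 210/17) + 31245) = 1/(-249/17 + 31245) = 1/(530916/17) = 17/530916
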